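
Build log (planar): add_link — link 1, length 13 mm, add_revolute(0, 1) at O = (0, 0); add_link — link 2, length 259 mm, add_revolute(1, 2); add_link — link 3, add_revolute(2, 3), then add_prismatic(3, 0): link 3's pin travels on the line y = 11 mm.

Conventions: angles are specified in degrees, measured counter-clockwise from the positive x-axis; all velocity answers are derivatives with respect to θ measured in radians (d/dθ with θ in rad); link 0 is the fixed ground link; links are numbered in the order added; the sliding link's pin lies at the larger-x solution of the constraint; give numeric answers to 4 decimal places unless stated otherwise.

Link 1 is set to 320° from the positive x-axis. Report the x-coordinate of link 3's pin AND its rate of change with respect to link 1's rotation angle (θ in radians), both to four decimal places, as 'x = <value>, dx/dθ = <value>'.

geometry: r = 13 mm, L = 259 mm, e = 11 mm
crank pin P = (r cos θ, r sin θ) = (9.958578, -8.356239)
h = r sin θ − e = -8.356239 − 11 = -19.356239
x = r cos θ + √(L² − h²) = 9.958578 + 258.275698 = 268.234275
dx/dθ = −r sin θ − h·r cos θ/√(L² − h²) (θ in radians; h = -19.356239) = 9.102576

x = 268.2343, dx/dθ = 9.1026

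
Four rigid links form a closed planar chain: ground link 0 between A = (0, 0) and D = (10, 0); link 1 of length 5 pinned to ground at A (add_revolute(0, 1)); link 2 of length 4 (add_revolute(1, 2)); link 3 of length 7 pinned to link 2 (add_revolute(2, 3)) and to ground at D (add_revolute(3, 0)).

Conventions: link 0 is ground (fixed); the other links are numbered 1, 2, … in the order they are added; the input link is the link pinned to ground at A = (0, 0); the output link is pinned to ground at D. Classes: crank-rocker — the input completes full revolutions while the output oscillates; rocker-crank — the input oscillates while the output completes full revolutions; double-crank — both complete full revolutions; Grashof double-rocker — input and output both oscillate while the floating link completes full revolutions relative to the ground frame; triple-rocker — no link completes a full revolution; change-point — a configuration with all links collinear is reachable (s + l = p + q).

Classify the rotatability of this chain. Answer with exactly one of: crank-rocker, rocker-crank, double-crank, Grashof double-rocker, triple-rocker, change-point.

lengths: ground=10, input=5, coupler=4, output=7
sorted: s=4 (shortest), l=10 (longest), p+q=12
s + l = 14 vs p + q = 12
s + l > p + q → non-Grashof → no link fully rotates → triple-rocker

triple-rocker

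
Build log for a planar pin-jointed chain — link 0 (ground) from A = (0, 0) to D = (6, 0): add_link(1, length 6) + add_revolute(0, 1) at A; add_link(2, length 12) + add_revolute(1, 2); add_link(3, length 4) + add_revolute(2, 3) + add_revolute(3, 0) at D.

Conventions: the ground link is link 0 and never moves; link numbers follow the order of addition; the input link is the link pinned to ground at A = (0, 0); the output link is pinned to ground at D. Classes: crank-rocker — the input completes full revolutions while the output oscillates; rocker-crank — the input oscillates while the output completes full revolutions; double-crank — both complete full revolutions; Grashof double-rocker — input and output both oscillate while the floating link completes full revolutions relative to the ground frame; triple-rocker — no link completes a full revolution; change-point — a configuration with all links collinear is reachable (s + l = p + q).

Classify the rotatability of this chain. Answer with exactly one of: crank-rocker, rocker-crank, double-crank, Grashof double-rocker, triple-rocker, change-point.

lengths: ground=6, input=6, coupler=12, output=4
sorted: s=4 (shortest), l=12 (longest), p+q=12
s + l = 16 vs p + q = 12
s + l > p + q → non-Grashof → no link fully rotates → triple-rocker

triple-rocker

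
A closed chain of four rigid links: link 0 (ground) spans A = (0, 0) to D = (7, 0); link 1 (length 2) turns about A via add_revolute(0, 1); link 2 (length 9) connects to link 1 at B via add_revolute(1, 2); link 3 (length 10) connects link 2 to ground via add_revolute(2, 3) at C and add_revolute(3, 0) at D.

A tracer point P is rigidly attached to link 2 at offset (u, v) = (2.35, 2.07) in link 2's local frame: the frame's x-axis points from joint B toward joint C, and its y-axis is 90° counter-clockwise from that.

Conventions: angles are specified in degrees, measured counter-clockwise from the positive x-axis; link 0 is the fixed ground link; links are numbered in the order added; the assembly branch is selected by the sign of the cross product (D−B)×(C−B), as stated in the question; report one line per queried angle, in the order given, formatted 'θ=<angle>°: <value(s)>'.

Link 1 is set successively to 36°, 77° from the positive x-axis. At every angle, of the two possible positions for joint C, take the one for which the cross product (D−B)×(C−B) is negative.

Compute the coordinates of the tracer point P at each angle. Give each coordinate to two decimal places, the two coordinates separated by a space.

A=(0,0), D=(7.00,0)
θ=36°: B = A + 2.00·(cos36°, sin36°) = (1.6180, 1.1756)
θ=36°: |BD| = 5.5089
θ=36°: circle(B,9.00) ∩ circle(D,10.00): a=1.0299, h=8.9409
θ=36°:   candidates: C₊=(4.5322,9.6907) cross=49.254; C₋=(0.7163,-7.7791) cross=-49.254
θ=36°:   branch - wants cross < 0 → take C=(0.7163,-7.7791) (cross=-49.254)
θ=36°: ex = (C−B)/|BC| = (-0.1002,-0.9950); ey = (0.9950,-0.1002)
θ=36°: P = B + 2.35·ex + 2.07·ey = (3.4422,-1.3700)
θ=77°: B = A + 2.00·(cos77°, sin77°) = (0.4499, 1.9487)
θ=77°: |BD| = 6.8338
θ=77°: circle(B,9.00) ∩ circle(D,10.00): a=2.0268, h=8.7688
θ=77°:   candidates: C₊=(4.8930,9.7755) cross=59.925; C₋=(-0.1080,-7.0340) cross=-59.925
θ=77°:   branch - wants cross < 0 → take C=(-0.1080,-7.0340) (cross=-59.925)
θ=77°: ex = (C−B)/|BC| = (-0.0620,-0.9981); ey = (0.9981,-0.0620)
θ=77°: P = B + 2.35·ex + 2.07·ey = (2.3702,-0.5251)

θ=36°: 3.44 -1.37
θ=77°: 2.37 -0.53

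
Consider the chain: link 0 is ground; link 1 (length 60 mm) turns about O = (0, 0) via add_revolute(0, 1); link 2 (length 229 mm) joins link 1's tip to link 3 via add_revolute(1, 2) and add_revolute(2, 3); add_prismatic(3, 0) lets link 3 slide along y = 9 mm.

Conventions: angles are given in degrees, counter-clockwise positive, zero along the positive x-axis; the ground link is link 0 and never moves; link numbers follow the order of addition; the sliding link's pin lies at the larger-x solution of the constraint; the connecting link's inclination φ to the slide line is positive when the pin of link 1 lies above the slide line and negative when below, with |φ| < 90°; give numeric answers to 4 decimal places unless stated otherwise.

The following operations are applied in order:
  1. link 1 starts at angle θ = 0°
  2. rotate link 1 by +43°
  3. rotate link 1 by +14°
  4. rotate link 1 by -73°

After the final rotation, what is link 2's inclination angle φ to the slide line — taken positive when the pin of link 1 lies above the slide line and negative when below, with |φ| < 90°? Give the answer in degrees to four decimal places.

geometry: r = 60 mm, L = 229 mm, e = 9 mm; θ starts at 0°
rotate link 1 by +43°: θ ← 0° +43° = 43°
rotate link 1 by +14°: θ ← 43° +14° = 57°
rotate link 1 by -73°: θ ← 57° -73° = -16°
h = r sin θ − e = -16.538241 − 9 = -25.538241
sin φ = h / L = -25.538241 / 229 = -0.11152070
φ = arcsin(-0.11152070) = -6.402985°

-6.4030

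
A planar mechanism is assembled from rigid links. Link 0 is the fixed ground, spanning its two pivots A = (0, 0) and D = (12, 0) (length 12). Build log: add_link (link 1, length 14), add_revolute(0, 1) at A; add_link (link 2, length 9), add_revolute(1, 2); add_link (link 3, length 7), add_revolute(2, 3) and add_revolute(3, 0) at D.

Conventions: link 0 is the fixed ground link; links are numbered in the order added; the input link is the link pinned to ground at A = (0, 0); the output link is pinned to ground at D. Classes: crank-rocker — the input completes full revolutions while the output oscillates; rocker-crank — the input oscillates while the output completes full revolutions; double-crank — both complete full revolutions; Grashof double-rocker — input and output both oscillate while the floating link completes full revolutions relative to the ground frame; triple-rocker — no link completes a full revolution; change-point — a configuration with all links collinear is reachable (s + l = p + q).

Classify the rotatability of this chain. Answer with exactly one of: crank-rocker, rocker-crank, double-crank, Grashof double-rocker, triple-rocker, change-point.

lengths: ground=12, input=14, coupler=9, output=7
sorted: s=7 (shortest), l=14 (longest), p+q=21
s + l = 21 vs p + q = 21
s + l = p + q → change-point (collinear configuration reachable)

change-point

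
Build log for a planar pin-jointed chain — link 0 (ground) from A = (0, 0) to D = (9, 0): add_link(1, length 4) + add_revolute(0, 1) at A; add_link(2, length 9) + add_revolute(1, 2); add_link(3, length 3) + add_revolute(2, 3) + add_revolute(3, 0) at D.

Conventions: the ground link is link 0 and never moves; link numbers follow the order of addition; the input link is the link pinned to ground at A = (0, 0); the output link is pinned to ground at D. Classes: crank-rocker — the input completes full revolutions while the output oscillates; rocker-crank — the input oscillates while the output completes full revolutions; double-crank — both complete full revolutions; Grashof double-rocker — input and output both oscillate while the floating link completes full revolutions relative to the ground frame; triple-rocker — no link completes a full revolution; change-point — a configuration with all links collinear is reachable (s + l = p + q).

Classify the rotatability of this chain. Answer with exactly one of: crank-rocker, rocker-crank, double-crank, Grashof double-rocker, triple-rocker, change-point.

lengths: ground=9, input=4, coupler=9, output=3
sorted: s=3 (shortest), l=9 (longest), p+q=13
s + l = 12 vs p + q = 13
s + l < p + q (Grashof) with shortest = output link → rocker-crank

rocker-crank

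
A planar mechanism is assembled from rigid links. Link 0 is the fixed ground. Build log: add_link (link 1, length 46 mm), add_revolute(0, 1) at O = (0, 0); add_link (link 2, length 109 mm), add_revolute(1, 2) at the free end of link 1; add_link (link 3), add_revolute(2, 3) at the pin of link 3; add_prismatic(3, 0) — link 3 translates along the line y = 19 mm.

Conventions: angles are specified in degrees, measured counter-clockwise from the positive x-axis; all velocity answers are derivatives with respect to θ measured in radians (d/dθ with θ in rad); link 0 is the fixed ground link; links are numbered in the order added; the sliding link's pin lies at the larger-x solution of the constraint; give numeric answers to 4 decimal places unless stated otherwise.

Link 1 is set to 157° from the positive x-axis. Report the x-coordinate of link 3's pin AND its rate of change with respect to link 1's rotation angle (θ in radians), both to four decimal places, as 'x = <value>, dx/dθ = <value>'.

geometry: r = 46 mm, L = 109 mm, e = 19 mm
crank pin P = (r cos θ, r sin θ) = (-42.343223, 17.973632)
h = r sin θ − e = 17.973632 − 19 = -1.026368
x = r cos θ + √(L² − h²) = -42.343223 + 108.995168 = 66.651944
dx/dθ = −r sin θ − h·r cos θ/√(L² − h²) (θ in radians; h = -1.026368) = -18.372363

x = 66.6519, dx/dθ = -18.3724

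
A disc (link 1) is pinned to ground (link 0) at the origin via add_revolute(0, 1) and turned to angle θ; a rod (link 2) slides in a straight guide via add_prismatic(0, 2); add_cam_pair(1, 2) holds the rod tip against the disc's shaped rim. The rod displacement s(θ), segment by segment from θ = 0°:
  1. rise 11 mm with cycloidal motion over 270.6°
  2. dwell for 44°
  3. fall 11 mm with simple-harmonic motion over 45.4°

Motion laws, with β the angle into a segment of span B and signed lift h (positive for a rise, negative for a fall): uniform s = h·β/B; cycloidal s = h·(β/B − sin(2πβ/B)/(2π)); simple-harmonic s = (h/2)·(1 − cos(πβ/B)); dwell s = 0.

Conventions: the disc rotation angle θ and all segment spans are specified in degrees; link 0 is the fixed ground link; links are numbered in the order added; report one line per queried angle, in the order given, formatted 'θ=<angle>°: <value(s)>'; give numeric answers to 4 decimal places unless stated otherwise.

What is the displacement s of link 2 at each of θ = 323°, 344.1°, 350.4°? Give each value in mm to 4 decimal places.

segment 1 (0° to 270.6°, cycloidal, h = 11) is passed completely: s = 0.0000 + (11) = 11.0000
segment 2 (270.6° to 314.6°, dwell): s unchanged at 11.0000
θ = 323° falls in segment 3 (314.6° to 360°, simple-harmonic, h = -11): β = 323 − 314.6 = 8.4°, B = 45.4°; Δs = -11/2·(1 − cos(π·0.1850)) = -0.9033; s = 11.0000 − 0.9033 = 10.0967
θ = 344.1° falls in segment 3 (314.6° to 360°, simple-harmonic, h = -11): β = 344.1 − 314.6 = 29.5°, B = 45.4°; Δs = -11/2·(1 − cos(π·0.6498)) = -7.9936; s = 11.0000 − 7.9936 = 3.0064
θ = 350.4° falls in segment 3 (314.6° to 360°, simple-harmonic, h = -11): β = 350.4 − 314.6 = 35.8°, B = 45.4°; Δs = -11/2·(1 − cos(π·0.7885)) = -9.8304; s = 11.0000 − 9.8304 = 1.1696

θ=323°: 10.0967
θ=344.1°: 3.0064
θ=350.4°: 1.1696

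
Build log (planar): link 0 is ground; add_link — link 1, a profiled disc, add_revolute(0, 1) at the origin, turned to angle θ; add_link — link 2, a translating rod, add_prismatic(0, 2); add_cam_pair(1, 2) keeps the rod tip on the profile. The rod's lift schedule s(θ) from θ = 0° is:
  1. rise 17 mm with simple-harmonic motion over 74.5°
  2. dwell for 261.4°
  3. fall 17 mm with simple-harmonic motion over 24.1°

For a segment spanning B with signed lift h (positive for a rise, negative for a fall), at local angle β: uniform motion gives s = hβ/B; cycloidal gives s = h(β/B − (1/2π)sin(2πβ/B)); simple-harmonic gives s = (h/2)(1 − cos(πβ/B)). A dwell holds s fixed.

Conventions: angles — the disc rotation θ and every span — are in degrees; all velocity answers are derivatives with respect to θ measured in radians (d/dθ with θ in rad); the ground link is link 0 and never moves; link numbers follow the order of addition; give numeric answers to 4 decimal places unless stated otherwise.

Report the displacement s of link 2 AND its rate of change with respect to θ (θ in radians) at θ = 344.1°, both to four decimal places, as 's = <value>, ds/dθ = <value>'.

seg 1 [0°–74.5°] simple-harmonic, h=17: full span → s += 17 → s = 17.0000
seg 2 [74.5°–335.9°] dwell: s stays 17.0000
seg 3 [335.9°–360°] simple-harmonic, h=-17: θ=344.1° here. β=8.2, B=24.1. -17/2·(1 − cos(π·0.3402)) = -4.4109 → s = 12.5891
velocity in seg [335.9°–360°] (simple-harmonic), θ in radians: β = 8.2° = 0.1431 rad, B = 24.1° = 0.4206 rad; ds/dθ = (πh/(2B)) sin(πβ/B) = (π·(-17)/(2·0.4206)) sin(π·0.3402) = -55.656652 mm/rad

s = 12.5891, ds/dθ = -55.6567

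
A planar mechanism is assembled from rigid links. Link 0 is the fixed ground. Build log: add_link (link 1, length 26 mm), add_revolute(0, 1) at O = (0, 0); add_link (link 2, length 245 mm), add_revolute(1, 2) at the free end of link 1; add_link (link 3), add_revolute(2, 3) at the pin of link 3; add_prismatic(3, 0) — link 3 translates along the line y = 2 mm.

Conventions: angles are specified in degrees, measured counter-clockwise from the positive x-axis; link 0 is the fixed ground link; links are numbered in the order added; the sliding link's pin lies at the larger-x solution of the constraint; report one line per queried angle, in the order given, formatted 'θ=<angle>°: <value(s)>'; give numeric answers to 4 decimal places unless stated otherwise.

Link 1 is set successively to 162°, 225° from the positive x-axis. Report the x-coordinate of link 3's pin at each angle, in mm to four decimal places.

geometry: r = 26 mm, L = 245 mm, e = 2 mm
θ=162°: crank pin P = (r cos θ, r sin θ) = (-24.727469, 8.034442)
θ=162°: h = r sin θ − e = 8.034442 − 2 = 6.034442
θ=162°: x = r cos θ + √(L² − h²) = -24.727469 + 244.925673 = 220.198204
θ=225°: crank pin P = (r cos θ, r sin θ) = (-18.384776, -18.384776)
θ=225°: h = r sin θ − e = -18.384776 − 2 = -20.384776
θ=225°: x = r cos θ + √(L² − h²) = -18.384776 + 244.150488 = 225.765712

θ=162°: 220.1982
θ=225°: 225.7657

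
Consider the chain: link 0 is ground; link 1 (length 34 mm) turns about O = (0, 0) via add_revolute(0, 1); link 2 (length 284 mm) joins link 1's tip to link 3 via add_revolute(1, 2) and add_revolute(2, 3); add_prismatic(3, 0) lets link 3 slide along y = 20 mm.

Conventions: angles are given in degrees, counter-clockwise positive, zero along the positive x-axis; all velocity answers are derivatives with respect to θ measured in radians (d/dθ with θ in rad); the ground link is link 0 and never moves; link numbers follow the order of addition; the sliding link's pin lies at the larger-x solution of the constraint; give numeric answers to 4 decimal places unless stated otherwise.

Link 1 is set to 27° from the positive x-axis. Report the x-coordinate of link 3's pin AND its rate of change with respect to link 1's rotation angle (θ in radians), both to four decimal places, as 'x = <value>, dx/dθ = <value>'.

geometry: r = 34 mm, L = 284 mm, e = 20 mm
crank pin P = (r cos θ, r sin θ) = (30.294222, 15.435677)
h = r sin θ − e = 15.435677 − 20 = -4.564323
x = r cos θ + √(L² − h²) = 30.294222 + 283.963320 = 314.257542
dx/dθ = −r sin θ − h·r cos θ/√(L² − h²) (θ in radians; h = -4.564323) = -14.948739

x = 314.2575, dx/dθ = -14.9487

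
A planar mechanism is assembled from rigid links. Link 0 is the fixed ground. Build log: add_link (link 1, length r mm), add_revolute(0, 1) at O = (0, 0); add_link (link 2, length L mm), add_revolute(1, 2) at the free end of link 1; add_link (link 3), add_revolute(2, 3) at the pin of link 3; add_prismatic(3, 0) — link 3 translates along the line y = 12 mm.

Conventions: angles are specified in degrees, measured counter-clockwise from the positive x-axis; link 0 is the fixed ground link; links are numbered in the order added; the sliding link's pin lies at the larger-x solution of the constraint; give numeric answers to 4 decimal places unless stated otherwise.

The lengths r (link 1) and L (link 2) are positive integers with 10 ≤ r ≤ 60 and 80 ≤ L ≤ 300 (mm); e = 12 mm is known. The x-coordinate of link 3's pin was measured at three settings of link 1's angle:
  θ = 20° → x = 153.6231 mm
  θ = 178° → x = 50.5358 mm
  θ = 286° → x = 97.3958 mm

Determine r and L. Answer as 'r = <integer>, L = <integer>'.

constraint per measurement: (x − r cos θ)² + (r sin θ − e)² = L²
subtracting the θ₁ and θ₂ equations cancels the r² and L² terms:
r = (x₁² − x₂²) / (2[(x₁cos θ₁ + e sin θ₁) − (x₂cos θ₂ + e sin θ₂)]) = 53.0000 → r = 53
L² = (x₁ − r cos θ₁)² + (r sin θ₁ − e)² = 10816.0069 → L = 104.0000 → L = 104
check at θ₃=286°: x = 97.3958 (printed 97.3958) ✓

r = 53, L = 104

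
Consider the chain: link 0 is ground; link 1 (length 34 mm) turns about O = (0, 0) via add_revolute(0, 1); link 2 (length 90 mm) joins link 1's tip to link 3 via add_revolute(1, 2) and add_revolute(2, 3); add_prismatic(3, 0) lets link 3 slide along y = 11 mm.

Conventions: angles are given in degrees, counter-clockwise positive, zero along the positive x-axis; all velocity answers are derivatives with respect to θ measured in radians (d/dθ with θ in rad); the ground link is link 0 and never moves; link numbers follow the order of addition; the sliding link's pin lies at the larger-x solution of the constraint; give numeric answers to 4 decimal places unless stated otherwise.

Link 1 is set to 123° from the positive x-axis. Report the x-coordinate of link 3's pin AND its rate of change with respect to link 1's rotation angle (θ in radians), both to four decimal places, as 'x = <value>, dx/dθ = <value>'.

geometry: r = 34 mm, L = 90 mm, e = 11 mm
crank pin P = (r cos θ, r sin θ) = (-18.517727, 28.514799)
h = r sin θ − e = 28.514799 − 11 = 17.514799
x = r cos θ + √(L² − h²) = -18.517727 + 88.279283 = 69.761556
dx/dθ = −r sin θ − h·r cos θ/√(L² − h²) (θ in radians; h = 17.514799) = -24.840842

x = 69.7616, dx/dθ = -24.8408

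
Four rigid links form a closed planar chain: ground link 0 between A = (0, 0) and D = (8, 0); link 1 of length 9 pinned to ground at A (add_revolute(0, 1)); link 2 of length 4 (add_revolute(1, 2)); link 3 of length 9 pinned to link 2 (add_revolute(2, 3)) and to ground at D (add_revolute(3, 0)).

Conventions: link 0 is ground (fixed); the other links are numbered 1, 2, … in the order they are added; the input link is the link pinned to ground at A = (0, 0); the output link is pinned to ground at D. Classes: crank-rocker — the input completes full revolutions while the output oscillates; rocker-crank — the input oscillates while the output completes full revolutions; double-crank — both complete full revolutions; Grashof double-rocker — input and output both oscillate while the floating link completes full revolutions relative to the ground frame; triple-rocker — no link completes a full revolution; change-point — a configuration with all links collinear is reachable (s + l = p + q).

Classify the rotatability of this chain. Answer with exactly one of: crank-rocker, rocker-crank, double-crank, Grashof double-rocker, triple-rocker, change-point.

lengths: ground=8, input=9, coupler=4, output=9
sorted: s=4 (shortest), l=9 (longest), p+q=17
s + l = 13 vs p + q = 17
s + l < p + q (Grashof) with shortest = coupler link → Grashof double-rocker

Grashof double-rocker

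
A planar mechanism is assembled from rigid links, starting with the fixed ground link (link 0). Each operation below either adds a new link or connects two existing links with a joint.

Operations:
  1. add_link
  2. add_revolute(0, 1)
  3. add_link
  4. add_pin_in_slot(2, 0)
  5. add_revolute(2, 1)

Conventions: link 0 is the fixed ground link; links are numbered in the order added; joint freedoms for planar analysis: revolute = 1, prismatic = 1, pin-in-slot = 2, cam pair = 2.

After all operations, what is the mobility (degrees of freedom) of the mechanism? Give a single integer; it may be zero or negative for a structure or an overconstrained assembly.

(L,J1,J2)=(1,0,0); link0 fixed
link1: (2,0,0)
R 0-1 [J1]: (2,1,0)
link2: (3,1,0)
PS 2-0 [J2]: (3,1,1)
R 2-1 [J1]: (3,2,1)
Grübler: 3·2 − 2·2 − 1 = 1

M = 1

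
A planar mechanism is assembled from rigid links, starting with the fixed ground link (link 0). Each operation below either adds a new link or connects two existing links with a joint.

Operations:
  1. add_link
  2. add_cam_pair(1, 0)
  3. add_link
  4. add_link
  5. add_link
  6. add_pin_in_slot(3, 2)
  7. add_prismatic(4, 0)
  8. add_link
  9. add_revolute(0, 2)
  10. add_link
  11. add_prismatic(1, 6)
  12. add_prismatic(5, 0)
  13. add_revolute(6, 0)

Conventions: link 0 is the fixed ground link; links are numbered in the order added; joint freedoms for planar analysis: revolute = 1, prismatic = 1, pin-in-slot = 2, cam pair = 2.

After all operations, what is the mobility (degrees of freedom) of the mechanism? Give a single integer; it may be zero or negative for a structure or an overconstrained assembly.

ground; <1,0,0>
#1 <2,0,0>
C:1↔0 J2 <2,0,1>
#2 <3,0,1>
#3 <4,0,1>
#4 <5,0,1>
PS:3↔2 J2 <5,0,2>
P:4↔0 J1 <5,1,2>
#5 <6,1,2>
R:0↔2 J1 <6,2,2>
#6 <7,2,2>
P:1↔6 J1 <7,3,2>
P:5↔0 J1 <7,4,2>
R:6↔0 J1 <7,5,2>
3×6 − 2×5 − 1×2 = 6

M = 6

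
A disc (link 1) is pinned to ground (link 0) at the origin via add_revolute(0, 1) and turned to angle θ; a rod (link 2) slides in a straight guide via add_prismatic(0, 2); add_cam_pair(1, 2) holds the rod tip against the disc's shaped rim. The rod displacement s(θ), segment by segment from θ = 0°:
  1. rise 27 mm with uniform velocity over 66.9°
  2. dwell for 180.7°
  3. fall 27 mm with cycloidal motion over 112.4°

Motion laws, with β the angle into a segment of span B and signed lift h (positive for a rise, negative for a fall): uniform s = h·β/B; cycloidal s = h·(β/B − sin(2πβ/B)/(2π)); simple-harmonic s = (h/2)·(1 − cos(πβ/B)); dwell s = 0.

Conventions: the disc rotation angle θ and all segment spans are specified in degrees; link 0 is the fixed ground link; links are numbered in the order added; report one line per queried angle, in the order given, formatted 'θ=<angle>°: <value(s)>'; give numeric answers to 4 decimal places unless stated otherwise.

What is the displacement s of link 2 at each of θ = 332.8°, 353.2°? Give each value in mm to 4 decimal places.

segment 1 (0° to 66.9°, uniform, h = 27) is passed completely: s = 0.0000 + (27) = 27.0000
segment 2 (66.9° to 247.6°, dwell): s unchanged at 27.0000
θ = 332.8° falls in segment 3 (247.6° to 360°, cycloidal, h = -27): β = 332.8 − 247.6 = 85.2°, B = 112.4°; Δs = -27·(0.7580 − sin(2π·0.7580)/(2π)) = -24.7579; s = 27.0000 − 24.7579 = 2.2421
θ = 353.2° falls in segment 3 (247.6° to 360°, cycloidal, h = -27): β = 353.2 − 247.6 = 105.6°, B = 112.4°; Δs = -27·(0.9395 − sin(2π·0.9395)/(2π)) = -26.9609; s = 27.0000 − 26.9609 = 0.0391

θ=332.8°: 2.2421
θ=353.2°: 0.0391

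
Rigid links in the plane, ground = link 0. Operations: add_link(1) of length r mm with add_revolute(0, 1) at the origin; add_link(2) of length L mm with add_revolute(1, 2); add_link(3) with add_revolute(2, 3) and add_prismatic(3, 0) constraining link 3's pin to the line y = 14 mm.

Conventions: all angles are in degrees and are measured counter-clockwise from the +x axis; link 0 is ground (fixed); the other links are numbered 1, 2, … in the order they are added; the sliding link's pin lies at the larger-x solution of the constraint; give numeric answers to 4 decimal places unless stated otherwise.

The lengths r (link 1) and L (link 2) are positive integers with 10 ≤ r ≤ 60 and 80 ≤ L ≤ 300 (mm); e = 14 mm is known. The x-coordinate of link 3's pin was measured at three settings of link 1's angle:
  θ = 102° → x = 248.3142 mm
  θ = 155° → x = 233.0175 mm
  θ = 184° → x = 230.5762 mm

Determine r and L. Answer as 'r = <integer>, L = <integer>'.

constraint per measurement: (x − r cos θ)² + (r sin θ − e)² = L²
subtracting the θ₁ and θ₂ equations cancels the r² and L² terms:
r = (x₁² − x₂²) / (2[(x₁cos θ₁ + e sin θ₁) − (x₂cos θ₂ + e sin θ₂)]) = 22.0001 → r = 22
L² = (x₁ − r cos θ₁)² + (r sin θ₁ − e)² = 64009.0097 → L = 253.0000 → L = 253
check at θ₃=184°: x = 230.5762 (printed 230.5762) ✓

r = 22, L = 253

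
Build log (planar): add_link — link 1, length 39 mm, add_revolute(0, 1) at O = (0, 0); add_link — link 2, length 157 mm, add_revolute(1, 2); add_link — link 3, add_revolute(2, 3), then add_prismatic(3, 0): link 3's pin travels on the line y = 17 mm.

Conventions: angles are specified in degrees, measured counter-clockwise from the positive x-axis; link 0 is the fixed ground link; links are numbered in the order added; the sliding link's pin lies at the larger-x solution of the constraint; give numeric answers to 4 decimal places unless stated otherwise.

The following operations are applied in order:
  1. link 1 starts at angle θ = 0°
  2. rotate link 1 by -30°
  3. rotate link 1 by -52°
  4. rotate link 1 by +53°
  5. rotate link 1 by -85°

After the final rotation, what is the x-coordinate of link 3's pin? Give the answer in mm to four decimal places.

geometry: r = 39 mm, L = 157 mm, e = 17 mm; θ starts at 0°
rotate link 1 by -30°: θ ← 0° -30° = -30°
rotate link 1 by -52°: θ ← -30° -52° = -82°
rotate link 1 by +53°: θ ← -82° +53° = -29°
rotate link 1 by -85°: θ ← -29° -85° = -114°
crank pin P = (r cos θ, r sin θ) = (-15.862729, -35.628273)
h = r sin θ − e = -35.628273 − 17 = -52.628273
x = r cos θ + √(L² − h²) = -15.862729 + 147.916412 = 132.053683

132.0537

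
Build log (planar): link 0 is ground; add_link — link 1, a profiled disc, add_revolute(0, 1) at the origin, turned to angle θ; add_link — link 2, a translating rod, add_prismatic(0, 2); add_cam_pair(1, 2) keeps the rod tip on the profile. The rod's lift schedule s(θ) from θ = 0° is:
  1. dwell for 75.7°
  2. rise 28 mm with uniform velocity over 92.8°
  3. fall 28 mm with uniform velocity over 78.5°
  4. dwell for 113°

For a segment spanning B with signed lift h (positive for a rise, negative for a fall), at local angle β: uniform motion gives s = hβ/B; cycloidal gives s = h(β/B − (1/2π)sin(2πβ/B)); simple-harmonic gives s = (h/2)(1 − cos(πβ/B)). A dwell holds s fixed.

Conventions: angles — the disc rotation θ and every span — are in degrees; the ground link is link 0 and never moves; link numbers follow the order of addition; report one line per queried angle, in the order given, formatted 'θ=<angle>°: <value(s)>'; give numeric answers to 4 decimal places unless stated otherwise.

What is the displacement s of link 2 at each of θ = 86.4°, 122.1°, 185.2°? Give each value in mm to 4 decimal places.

seg 1 [0°–75.7°] dwell: s stays 0.0000
seg 2 [75.7°–168.5°] uniform, h=28: θ=86.4° here. β=10.7, B=92.8. 28·10.7/92.8 = 3.2284 → s = 3.2284
seg 2 [75.7°–168.5°] uniform, h=28: θ=122.1° here. β=46.4, B=92.8. 28·46.4/92.8 = 14.0000 → s = 14.0000
seg 2 [75.7°–168.5°] uniform, h=28: full span → s += 28 → s = 28.0000
seg 3 [168.5°–247°] uniform, h=-28: θ=185.2° here. β=16.7, B=78.5. -28·16.7/78.5 = -5.9567 → s = 22.0433

θ=86.4°: 3.2284
θ=122.1°: 14.0000
θ=185.2°: 22.0433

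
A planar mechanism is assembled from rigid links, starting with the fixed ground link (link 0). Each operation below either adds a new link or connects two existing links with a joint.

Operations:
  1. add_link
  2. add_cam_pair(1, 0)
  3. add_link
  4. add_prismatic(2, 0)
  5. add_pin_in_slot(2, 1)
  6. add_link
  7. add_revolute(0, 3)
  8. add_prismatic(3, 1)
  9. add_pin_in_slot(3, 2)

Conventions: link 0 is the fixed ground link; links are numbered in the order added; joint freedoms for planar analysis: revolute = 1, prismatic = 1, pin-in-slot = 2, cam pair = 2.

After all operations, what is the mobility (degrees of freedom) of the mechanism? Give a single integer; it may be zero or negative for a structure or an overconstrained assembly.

L=1 J1=0 J2=0
add link → L=2 J1=0 J2=0
C@1,0 dof=2 J2 → L=2 J1=0 J2=1
add link → L=3 J1=0 J2=1
P@2,0 dof=1 J1 → L=3 J1=1 J2=1
PS@2,1 dof=2 J2 → L=3 J1=1 J2=2
add link → L=4 J1=1 J2=2
R@0,3 dof=1 J1 → L=4 J1=2 J2=2
P@3,1 dof=1 J1 → L=4 J1=3 J2=2
PS@3,2 dof=2 J2 → L=4 J1=3 J2=3
M=3(L−1)−2J1−J2=3·3−2·3−3=0

M = 0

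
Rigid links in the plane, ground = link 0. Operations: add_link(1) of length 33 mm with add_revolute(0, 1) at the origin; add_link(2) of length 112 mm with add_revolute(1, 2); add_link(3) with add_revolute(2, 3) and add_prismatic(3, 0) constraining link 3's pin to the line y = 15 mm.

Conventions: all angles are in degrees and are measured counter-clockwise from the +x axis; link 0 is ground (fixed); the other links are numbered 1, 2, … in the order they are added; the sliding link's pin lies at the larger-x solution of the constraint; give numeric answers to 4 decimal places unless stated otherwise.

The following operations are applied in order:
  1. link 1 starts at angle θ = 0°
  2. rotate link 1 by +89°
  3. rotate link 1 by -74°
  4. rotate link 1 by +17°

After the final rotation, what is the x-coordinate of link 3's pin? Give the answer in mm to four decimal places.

geometry: r = 33 mm, L = 112 mm, e = 15 mm; θ starts at 0°
rotate link 1 by +89°: θ ← 0° +89° = 89°
rotate link 1 by -74°: θ ← 89° -74° = 15°
rotate link 1 by +17°: θ ← 15° +17° = 32°
crank pin P = (r cos θ, r sin θ) = (27.985587, 17.487336)
h = r sin θ − e = 17.487336 − 15 = 2.487336
x = r cos θ + √(L² − h²) = 27.985587 + 111.972377 = 139.957964

139.9580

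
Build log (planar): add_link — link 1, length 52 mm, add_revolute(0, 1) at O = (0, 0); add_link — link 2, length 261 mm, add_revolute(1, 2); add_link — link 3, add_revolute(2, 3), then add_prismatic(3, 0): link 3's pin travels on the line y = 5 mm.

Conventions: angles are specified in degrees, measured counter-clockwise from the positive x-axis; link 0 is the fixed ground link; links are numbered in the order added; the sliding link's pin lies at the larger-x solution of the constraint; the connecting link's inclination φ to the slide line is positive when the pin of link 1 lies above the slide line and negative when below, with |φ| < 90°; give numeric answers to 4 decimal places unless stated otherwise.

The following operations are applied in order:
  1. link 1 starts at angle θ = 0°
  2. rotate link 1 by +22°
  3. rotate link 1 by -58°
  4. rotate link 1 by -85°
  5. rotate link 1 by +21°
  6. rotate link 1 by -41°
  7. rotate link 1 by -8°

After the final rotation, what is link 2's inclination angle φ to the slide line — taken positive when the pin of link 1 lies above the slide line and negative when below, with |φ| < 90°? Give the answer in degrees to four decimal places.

geometry: r = 52 mm, L = 261 mm, e = 5 mm; θ starts at 0°
rotate link 1 by +22°: θ ← 0° +22° = 22°
rotate link 1 by -58°: θ ← 22° -58° = -36°
rotate link 1 by -85°: θ ← -36° -85° = -121°
rotate link 1 by +21°: θ ← -121° +21° = -100°
rotate link 1 by -41°: θ ← -100° -41° = -141°
rotate link 1 by -8°: θ ← -141° -8° = -149°
h = r sin θ − e = -26.781980 − 5 = -31.781980
sin φ = h / L = -31.781980 / 261 = -0.12177004
φ = arcsin(-0.12177004) = -6.994268°

-6.9943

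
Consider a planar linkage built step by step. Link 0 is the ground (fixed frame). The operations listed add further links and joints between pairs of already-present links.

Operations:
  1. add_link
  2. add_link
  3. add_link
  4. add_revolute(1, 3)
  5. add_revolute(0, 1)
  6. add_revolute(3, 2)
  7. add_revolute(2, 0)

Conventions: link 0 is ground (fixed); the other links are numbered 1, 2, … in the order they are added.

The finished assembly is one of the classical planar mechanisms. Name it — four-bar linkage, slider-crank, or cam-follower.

links: 4 (incl. ground); joints: 4 revolute, 0 prismatic, 0 higher (cam) pair, forming one closed loop
4 links in a single 4R loop → four-bar linkage

four-bar linkage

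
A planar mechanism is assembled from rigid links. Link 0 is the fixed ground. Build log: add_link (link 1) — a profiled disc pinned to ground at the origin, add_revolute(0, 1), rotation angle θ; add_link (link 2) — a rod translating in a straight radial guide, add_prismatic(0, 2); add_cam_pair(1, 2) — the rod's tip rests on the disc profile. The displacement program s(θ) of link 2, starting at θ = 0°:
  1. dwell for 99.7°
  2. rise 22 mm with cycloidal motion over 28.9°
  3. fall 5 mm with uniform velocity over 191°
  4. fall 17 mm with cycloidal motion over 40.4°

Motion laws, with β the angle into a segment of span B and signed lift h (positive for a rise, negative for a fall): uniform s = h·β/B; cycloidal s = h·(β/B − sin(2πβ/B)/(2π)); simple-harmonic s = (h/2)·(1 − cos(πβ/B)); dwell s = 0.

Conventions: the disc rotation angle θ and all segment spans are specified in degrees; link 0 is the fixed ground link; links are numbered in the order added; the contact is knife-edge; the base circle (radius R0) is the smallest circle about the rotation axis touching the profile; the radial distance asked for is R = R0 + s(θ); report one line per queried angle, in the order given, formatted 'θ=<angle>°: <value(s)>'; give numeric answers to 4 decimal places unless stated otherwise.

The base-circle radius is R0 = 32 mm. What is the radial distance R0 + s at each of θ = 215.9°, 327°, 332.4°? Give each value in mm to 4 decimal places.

seg 1 [0°–99.7°] dwell: s stays 0.0000
seg 2 [99.7°–128.6°] cycloidal, h=22: full span → s += 22 → s = 22.0000
seg 3 [128.6°–319.6°] uniform, h=-5: θ=215.9° here. β=87.3, B=191. -5·87.3/191 = -2.2853 → s = 19.7147
seg 3 [128.6°–319.6°] uniform, h=-5: full span → s += -5 → s = 17.0000
seg 4 [319.6°–360°] cycloidal, h=-17: θ=327° here. β=7.4, B=40.4. -17·(0.1832 − sin(2π·0.1832)/(2π)) = -0.6433 → s = 16.3567
seg 4 [319.6°–360°] cycloidal, h=-17: θ=332.4° here. β=12.8, B=40.4. -17·(0.3168 − sin(2π·0.3168)/(2π)) = -2.9156 → s = 14.0844
θ=215.9°: R = R0 + s = 32 + 19.7147 = 51.7147
θ=327°: R = R0 + s = 32 + 16.3567 = 48.3567
θ=332.4°: R = R0 + s = 32 + 14.0844 = 46.0844

θ=215.9°: 51.7147
θ=327°: 48.3567
θ=332.4°: 46.0844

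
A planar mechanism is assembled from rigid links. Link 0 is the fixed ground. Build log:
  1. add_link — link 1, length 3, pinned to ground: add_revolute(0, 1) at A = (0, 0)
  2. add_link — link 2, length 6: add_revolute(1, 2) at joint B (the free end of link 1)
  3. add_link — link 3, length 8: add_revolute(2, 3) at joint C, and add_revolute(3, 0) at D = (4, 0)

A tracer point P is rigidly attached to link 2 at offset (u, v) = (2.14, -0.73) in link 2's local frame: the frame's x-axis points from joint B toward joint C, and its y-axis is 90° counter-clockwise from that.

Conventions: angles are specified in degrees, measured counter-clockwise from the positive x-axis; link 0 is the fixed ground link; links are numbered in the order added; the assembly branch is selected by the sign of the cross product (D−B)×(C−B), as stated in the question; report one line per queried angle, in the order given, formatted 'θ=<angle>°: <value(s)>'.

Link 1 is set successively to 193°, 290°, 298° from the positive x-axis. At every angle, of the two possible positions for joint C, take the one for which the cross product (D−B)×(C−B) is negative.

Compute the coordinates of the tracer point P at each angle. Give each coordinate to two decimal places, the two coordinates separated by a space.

A=(0,0), D=(4.00,0)
θ=193°: B = A + 3.00·(cos193°, sin193°) = (-2.9231, -0.6749)
θ=193°: |BD| = 6.9559
θ=193°: circle(B,6.00) ∩ circle(D,8.00): a=1.4653, h=5.8183
θ=193°:   candidates: C₊=(-2.0292,5.2582) cross=40.472; C₋=(-0.9002,-6.3236) cross=-40.472
θ=193°:   branch - wants cross < 0 → take C=(-0.9002,-6.3236) (cross=-40.472)
θ=193°: ex = (C−B)/|BC| = (0.3371,-0.9415); ey = (0.9415,0.3371)
θ=193°: P = B + 2.14·ex + -0.73·ey = (-2.8889,-2.9357)
θ=290°: B = A + 3.00·(cos290°, sin290°) = (1.0261, -2.8191)
θ=290°: |BD| = 4.0977
θ=290°: circle(B,6.00) ∩ circle(D,8.00): a=-1.3676, h=5.8421
θ=290°:   candidates: C₊=(-3.9856,0.4799) cross=23.939; C₋=(4.0526,-7.9998) cross=-23.939
θ=290°:   branch - wants cross < 0 → take C=(4.0526,-7.9998) (cross=-23.939)
θ=290°: ex = (C−B)/|BC| = (0.5044,-0.8635); ey = (0.8635,0.5044)
θ=290°: P = B + 2.14·ex + -0.73·ey = (1.4752,-5.0351)
θ=298°: B = A + 3.00·(cos298°, sin298°) = (1.4084, -2.6488)
θ=298°: |BD| = 3.7058
θ=298°: circle(B,6.00) ∩ circle(D,8.00): a=-1.9250, h=5.6828
θ=298°:   candidates: C₊=(-3.9998,-0.0506) cross=21.059; C₋=(4.1242,-7.9990) cross=-21.059
θ=298°:   branch - wants cross < 0 → take C=(4.1242,-7.9990) (cross=-21.059)
θ=298°: ex = (C−B)/|BC| = (0.4526,-0.8917); ey = (0.8917,0.4526)
θ=298°: P = B + 2.14·ex + -0.73·ey = (1.7261,-4.8875)

θ=193°: -2.89 -2.94
θ=290°: 1.48 -5.04
θ=298°: 1.73 -4.89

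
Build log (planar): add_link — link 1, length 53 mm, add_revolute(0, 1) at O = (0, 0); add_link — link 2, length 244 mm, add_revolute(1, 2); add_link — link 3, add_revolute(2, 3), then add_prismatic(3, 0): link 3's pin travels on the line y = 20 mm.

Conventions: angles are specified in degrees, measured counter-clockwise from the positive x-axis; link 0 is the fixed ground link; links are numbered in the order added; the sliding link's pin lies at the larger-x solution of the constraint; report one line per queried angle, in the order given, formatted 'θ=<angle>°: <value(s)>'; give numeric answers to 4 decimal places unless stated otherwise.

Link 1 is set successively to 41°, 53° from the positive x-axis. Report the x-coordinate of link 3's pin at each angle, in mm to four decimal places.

geometry: r = 53 mm, L = 244 mm, e = 20 mm
θ=41°: crank pin P = (r cos θ, r sin θ) = (39.999608, 34.771129)
θ=41°: h = r sin θ − e = 34.771129 − 20 = 14.771129
θ=41°: x = r cos θ + √(L² − h²) = 39.999608 + 243.552487 = 283.552094
θ=53°: crank pin P = (r cos θ, r sin θ) = (31.896196, 42.327682)
θ=53°: h = r sin θ − e = 42.327682 − 20 = 22.327682
θ=53°: x = r cos θ + √(L² − h²) = 31.896196 + 242.976284 = 274.872480

θ=41°: 283.5521
θ=53°: 274.8725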